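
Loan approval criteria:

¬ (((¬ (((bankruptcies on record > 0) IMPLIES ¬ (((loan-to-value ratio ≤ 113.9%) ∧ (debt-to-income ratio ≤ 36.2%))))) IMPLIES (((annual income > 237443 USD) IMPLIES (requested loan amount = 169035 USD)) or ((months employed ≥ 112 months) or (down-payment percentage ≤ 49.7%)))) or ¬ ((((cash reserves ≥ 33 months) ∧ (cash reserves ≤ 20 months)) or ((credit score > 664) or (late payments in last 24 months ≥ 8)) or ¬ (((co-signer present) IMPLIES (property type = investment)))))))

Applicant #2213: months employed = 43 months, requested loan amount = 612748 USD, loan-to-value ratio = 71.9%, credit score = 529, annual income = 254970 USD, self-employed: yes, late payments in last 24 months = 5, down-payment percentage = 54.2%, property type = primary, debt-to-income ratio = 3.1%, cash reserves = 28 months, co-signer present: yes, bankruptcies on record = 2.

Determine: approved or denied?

Approved

Atomic conditions:
  bankruptcies on record > 0: 2 > 0 is true
  loan-to-value ratio ≤ 113.9%: 71.9 ≤ 113.9 is true
  debt-to-income ratio ≤ 36.2%: 3.1 ≤ 36.2 is true
  annual income > 237443 USD: 254970 > 237443 is true
  requested loan amount = 169035 USD: 612748 == 169035 is false
  months employed ≥ 112 months: 43 ≥ 112 is false
  down-payment percentage ≤ 49.7%: 54.2 ≤ 49.7 is false
  cash reserves ≥ 33 months: 28 ≥ 33 is false
  cash reserves ≤ 20 months: 28 ≤ 20 is false
  credit score > 664: 529 > 664 is false
  late payments in last 24 months ≥ 8: 5 ≥ 8 is false
  co-signer present: yes → true
  property type = investment: primary == investment is false
Combine:
[1.1.1.1.2.1] true AND true = true
[1.1.1.1.2] NOT true = false
[1.1.1.1] true → false = false
[1.1.1] NOT false = true
[1.1.2.1] true → false = false
[1.1.2.2] false OR false = false
[1.1.2] false OR false = false
[1.1] true → false = false
[1.2.1.1] false AND false = false
[1.2.1.2] false OR false = false
[1.2.1.3.1] true → false = false
[1.2.1.3] NOT false = true
[1.2.1] false OR false OR true = true
[1.2] NOT true = false
[1] false OR false = false
[root] NOT false = true
Overall: true → approved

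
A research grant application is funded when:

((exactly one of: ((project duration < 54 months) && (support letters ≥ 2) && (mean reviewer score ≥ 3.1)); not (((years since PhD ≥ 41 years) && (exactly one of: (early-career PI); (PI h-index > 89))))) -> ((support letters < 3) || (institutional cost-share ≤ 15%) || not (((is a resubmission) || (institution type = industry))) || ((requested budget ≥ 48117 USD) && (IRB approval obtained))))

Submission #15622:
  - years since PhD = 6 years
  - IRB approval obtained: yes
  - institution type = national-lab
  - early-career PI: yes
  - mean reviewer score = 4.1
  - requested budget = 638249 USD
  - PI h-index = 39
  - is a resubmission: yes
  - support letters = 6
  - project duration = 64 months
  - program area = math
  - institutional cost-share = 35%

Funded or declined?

Atomic conditions:
  project duration < 54 months: 64 < 54 is false
  support letters ≥ 2: 6 ≥ 2 is true
  mean reviewer score ≥ 3.1: 4.1 ≥ 3.1 is true
  years since PhD ≥ 41 years: 6 ≥ 41 is false
  early-career PI: yes → true
  PI h-index > 89: 39 > 89 is false
  support letters < 3: 6 < 3 is false
  institutional cost-share ≤ 15%: 35 ≤ 15 is false
  is a resubmission: yes → true
  institution type = industry: national-lab == industry is false
  requested budget ≥ 48117 USD: 638249 ≥ 48117 is true
  IRB approval obtained: yes → true
Combine:
[1.1] false AND true AND true = false
[1.2.1.2] exactly-one(true, false) = true
[1.2.1] false AND true = false
[1.2] NOT false = true
[1] exactly-one(false, true) = true
[2.3.1] true OR false = true
[2.3] NOT true = false
[2.4] true AND true = true
[2] false OR false OR false OR true = true
[root] true → true = true
Overall: true → funded

Funded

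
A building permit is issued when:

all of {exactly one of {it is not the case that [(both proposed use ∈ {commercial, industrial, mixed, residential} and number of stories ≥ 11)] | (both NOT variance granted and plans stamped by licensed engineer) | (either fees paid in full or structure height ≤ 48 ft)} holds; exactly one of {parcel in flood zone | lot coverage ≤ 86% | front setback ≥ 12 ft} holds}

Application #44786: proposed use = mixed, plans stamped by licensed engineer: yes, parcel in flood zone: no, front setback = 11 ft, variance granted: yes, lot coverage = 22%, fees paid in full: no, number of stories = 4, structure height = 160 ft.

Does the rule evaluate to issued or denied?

Issued

Atomic conditions:
  proposed use ∈ {commercial, industrial, mixed, residential}: mixed is in the set → true
  number of stories ≥ 11: 4 ≥ 11 is false
  NOT variance granted: yes → false
  plans stamped by licensed engineer: yes → true
  fees paid in full: no → false
  structure height ≤ 48 ft: 160 ≤ 48 is false
  parcel in flood zone: no → false
  lot coverage ≤ 86%: 22 ≤ 86 is true
  front setback ≥ 12 ft: 11 ≥ 12 is false
Combine:
[1.1.1] true AND false = false
[1.1] NOT false = true
[1.2] false AND true = false
[1.3] false OR false = false
[1] exactly-one(true, false, false) = true
[2] exactly-one(false, true, false) = true
[root] true AND true = true
Overall: true → issued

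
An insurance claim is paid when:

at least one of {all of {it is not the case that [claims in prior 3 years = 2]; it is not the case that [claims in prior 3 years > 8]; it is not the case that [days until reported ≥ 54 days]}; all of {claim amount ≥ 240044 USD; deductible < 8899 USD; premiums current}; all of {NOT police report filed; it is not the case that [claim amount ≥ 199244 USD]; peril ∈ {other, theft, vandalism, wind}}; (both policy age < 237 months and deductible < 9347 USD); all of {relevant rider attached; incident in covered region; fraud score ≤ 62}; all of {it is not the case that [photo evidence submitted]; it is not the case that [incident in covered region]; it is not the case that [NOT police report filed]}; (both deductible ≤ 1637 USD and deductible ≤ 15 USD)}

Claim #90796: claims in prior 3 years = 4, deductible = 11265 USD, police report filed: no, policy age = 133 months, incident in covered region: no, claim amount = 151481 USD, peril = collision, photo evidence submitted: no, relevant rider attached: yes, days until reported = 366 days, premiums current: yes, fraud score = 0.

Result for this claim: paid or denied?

Denied

Atomic conditions:
  claims in prior 3 years = 2: 4 == 2 is false
  claims in prior 3 years > 8: 4 > 8 is false
  days until reported ≥ 54 days: 366 ≥ 54 is true
  claim amount ≥ 240044 USD: 151481 ≥ 240044 is false
  deductible < 8899 USD: 11265 < 8899 is false
  premiums current: yes → true
  NOT police report filed: no → true
  claim amount ≥ 199244 USD: 151481 ≥ 199244 is false
  peril ∈ {other, theft, vandalism, wind}: collision is not in the set → false
  policy age < 237 months: 133 < 237 is true
  deductible < 9347 USD: 11265 < 9347 is false
  relevant rider attached: yes → true
  incident in covered region: no → false
  fraud score ≤ 62: 0 ≤ 62 is true
  photo evidence submitted: no → false
  deductible ≤ 1637 USD: 11265 ≤ 1637 is false
  deductible ≤ 15 USD: 11265 ≤ 15 is false
Combine:
[1.1] NOT false = true
[1.2] NOT false = true
[1.3] NOT true = false
[1] true AND true AND false = false
[2] false AND false AND true = false
[3.2] NOT false = true
[3] true AND true AND false = false
[4] true AND false = false
[5] true AND false AND true = false
[6.1] NOT false = true
[6.2] NOT false = true
[6.3] NOT true = false
[6] true AND true AND false = false
[7] false AND false = false
[root] false OR false OR false OR false OR false OR false OR false = false
Overall: false → denied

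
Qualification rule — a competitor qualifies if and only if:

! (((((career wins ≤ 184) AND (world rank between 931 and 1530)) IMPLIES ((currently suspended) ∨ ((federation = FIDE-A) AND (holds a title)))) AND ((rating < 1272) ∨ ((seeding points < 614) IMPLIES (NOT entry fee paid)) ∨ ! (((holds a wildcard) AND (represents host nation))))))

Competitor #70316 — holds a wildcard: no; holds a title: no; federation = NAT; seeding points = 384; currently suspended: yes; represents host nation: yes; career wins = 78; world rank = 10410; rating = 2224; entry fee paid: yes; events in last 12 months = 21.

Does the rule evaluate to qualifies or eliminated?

Eliminated

Atomic conditions:
  career wins ≤ 184: 78 ≤ 184 is true
  world rank between 931 and 1530: 10410 in [931, 1530] is false
  currently suspended: yes → true
  federation = FIDE-A: NAT == FIDE-A is false
  holds a title: no → false
  rating < 1272: 2224 < 1272 is false
  seeding points < 614: 384 < 614 is true
  NOT entry fee paid: yes → false
  holds a wildcard: no → false
  represents host nation: yes → true
Combine:
[1.1.1] true AND false = false
[1.1.2.2] false AND false = false
[1.1.2] true OR false = true
[1.1] false → true (antecedent false ⇒ implication holds) = true
[1.2.2] true → false = false
[1.2.3.1] false AND true = false
[1.2.3] NOT false = true
[1.2] false OR false OR true = true
[1] true AND true = true
[root] NOT true = false
Overall: false → eliminated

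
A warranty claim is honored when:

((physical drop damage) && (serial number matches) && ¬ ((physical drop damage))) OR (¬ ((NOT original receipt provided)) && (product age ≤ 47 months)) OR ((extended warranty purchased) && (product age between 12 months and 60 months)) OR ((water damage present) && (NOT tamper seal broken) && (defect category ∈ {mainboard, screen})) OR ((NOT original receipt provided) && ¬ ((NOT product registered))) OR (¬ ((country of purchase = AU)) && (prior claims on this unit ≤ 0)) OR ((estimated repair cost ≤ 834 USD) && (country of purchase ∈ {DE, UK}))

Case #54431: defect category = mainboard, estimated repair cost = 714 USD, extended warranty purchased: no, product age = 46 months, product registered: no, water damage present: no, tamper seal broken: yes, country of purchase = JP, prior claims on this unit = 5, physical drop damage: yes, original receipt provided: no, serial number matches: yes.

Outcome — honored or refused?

Refused

Atomic conditions:
  physical drop damage: yes → true
  serial number matches: yes → true
  NOT original receipt provided: no → true
  product age ≤ 47 months: 46 ≤ 47 is true
  extended warranty purchased: no → false
  product age between 12 months and 60 months: 46 in [12, 60] is true
  water damage present: no → false
  NOT tamper seal broken: yes → false
  defect category ∈ {mainboard, screen}: mainboard is in the set → true
  NOT product registered: no → true
  country of purchase = AU: JP == AU is false
  prior claims on this unit ≤ 0: 5 ≤ 0 is false
  estimated repair cost ≤ 834 USD: 714 ≤ 834 is true
  country of purchase ∈ {DE, UK}: JP is not in the set → false
Combine:
[1.3] NOT true = false
[1] true AND true AND false = false
[2.1] NOT true = false
[2] false AND true = false
[3] false AND true = false
[4] false AND false AND true = false
[5.2] NOT true = false
[5] true AND false = false
[6.1] NOT false = true
[6] true AND false = false
[7] true AND false = false
[root] false OR false OR false OR false OR false OR false OR false = false
Overall: false → refused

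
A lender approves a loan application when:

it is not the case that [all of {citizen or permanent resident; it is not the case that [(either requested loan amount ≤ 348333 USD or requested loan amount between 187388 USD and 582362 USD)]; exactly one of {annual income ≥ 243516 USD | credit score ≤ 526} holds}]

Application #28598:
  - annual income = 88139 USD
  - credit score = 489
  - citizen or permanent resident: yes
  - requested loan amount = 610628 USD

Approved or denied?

Atomic conditions:
  citizen or permanent resident: yes → true
  requested loan amount ≤ 348333 USD: 610628 ≤ 348333 is false
  requested loan amount between 187388 USD and 582362 USD: 610628 in [187388, 582362] is false
  annual income ≥ 243516 USD: 88139 ≥ 243516 is false
  credit score ≤ 526: 489 ≤ 526 is true
Combine:
[1.2.1] false OR false = false
[1.2] NOT false = true
[1.3] exactly-one(false, true) = true
[1] true AND true AND true = true
[root] NOT true = false
Overall: false → denied

Denied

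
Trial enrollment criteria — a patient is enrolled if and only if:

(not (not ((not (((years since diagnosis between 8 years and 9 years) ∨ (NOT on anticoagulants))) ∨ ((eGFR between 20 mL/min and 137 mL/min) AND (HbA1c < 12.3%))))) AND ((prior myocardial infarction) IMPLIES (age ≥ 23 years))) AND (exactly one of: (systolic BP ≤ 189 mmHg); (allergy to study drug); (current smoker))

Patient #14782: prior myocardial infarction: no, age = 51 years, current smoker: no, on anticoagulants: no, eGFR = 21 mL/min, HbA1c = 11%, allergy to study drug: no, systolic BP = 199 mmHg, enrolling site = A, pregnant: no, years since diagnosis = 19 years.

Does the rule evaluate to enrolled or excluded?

Excluded

Atomic conditions:
  years since diagnosis between 8 years and 9 years: 19 in [8, 9] is false
  NOT on anticoagulants: no → true
  eGFR between 20 mL/min and 137 mL/min: 21 in [20, 137] is true
  HbA1c < 12.3%: 11 < 12.3 is true
  prior myocardial infarction: no → false
  age ≥ 23 years: 51 ≥ 23 is true
  systolic BP ≤ 189 mmHg: 199 ≤ 189 is false
  allergy to study drug: no → false
  current smoker: no → false
Combine:
[1.1.1.1.1.1] false OR true = true
[1.1.1.1.1] NOT true = false
[1.1.1.1.2] true AND true = true
[1.1.1.1] false OR true = true
[1.1.1] NOT true = false
[1.1] NOT false = true
[1.2] false → true (antecedent false ⇒ implication holds) = true
[1] true AND true = true
[2] exactly-one(false, false, false) = false
[root] true AND false = false
Overall: false → excluded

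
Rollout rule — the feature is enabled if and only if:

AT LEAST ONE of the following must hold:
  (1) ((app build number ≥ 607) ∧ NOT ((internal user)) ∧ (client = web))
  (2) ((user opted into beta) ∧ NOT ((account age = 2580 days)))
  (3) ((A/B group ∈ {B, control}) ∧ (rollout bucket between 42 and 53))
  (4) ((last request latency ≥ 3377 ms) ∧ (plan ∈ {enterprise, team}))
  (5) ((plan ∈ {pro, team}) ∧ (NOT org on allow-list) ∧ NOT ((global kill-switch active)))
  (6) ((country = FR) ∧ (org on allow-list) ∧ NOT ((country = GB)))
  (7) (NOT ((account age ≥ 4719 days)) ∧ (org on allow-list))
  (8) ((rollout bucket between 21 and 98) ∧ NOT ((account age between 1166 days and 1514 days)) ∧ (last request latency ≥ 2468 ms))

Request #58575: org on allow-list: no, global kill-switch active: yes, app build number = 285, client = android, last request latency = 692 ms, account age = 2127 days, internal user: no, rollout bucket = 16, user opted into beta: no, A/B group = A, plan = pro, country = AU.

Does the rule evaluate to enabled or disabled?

Disabled

Atomic conditions:
  app build number ≥ 607: 285 ≥ 607 is false
  internal user: no → false
  client = web: android == web is false
  user opted into beta: no → false
  account age = 2580 days: 2127 == 2580 is false
  A/B group ∈ {B, control}: A is not in the set → false
  rollout bucket between 42 and 53: 16 in [42, 53] is false
  last request latency ≥ 3377 ms: 692 ≥ 3377 is false
  plan ∈ {enterprise, team}: pro is not in the set → false
  plan ∈ {pro, team}: pro is in the set → true
  NOT org on allow-list: no → true
  global kill-switch active: yes → true
  country = FR: AU == FR is false
  org on allow-list: no → false
  country = GB: AU == GB is false
  account age ≥ 4719 days: 2127 ≥ 4719 is false
  rollout bucket between 21 and 98: 16 in [21, 98] is false
  account age between 1166 days and 1514 days: 2127 in [1166, 1514] is false
  last request latency ≥ 2468 ms: 692 ≥ 2468 is false
Combine:
[1.2] NOT false = true
[1] false AND true AND false = false
[2.2] NOT false = true
[2] false AND true = false
[3] false AND false = false
[4] false AND false = false
[5.3] NOT true = false
[5] true AND true AND false = false
[6.3] NOT false = true
[6] false AND false AND true = false
[7.1] NOT false = true
[7] true AND false = false
[8.2] NOT false = true
[8] false AND true AND false = false
[root] false OR false OR false OR false OR false OR false OR false OR false = false
Overall: false → disabled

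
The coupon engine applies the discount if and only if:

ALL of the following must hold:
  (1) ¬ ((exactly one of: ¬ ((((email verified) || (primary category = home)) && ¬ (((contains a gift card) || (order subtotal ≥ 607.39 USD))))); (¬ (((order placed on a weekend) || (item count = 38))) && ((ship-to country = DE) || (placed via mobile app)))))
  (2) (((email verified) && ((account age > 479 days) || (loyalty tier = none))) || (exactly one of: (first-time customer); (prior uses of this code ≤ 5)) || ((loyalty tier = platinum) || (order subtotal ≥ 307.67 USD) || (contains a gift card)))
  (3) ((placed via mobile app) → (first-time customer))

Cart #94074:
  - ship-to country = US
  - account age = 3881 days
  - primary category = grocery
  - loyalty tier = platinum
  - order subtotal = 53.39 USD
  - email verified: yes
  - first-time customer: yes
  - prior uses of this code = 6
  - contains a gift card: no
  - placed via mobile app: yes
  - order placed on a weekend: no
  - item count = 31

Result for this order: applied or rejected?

Atomic conditions:
  email verified: yes → true
  primary category = home: grocery == home is false
  contains a gift card: no → false
  order subtotal ≥ 607.39 USD: 53.39 ≥ 607.39 is false
  order placed on a weekend: no → false
  item count = 38: 31 == 38 is false
  ship-to country = DE: US == DE is false
  placed via mobile app: yes → true
  account age > 479 days: 3881 > 479 is true
  loyalty tier = none: platinum == none is false
  first-time customer: yes → true
  prior uses of this code ≤ 5: 6 ≤ 5 is false
  loyalty tier = platinum: platinum == platinum is true
  order subtotal ≥ 307.67 USD: 53.39 ≥ 307.67 is false
Combine:
[1.1.1.1.1] true OR false = true
[1.1.1.1.2.1] false OR false = false
[1.1.1.1.2] NOT false = true
[1.1.1.1] true AND true = true
[1.1.1] NOT true = false
[1.1.2.1.1] false OR false = false
[1.1.2.1] NOT false = true
[1.1.2.2] false OR true = true
[1.1.2] true AND true = true
[1.1] exactly-one(false, true) = true
[1] NOT true = false
[2.1.2] true OR false = true
[2.1] true AND true = true
[2.2] exactly-one(true, false) = true
[2.3] true OR false OR false = true
[2] true OR true OR true = true
[3] true → true = true
[root] false AND true AND true = false
Overall: false → rejected

Rejected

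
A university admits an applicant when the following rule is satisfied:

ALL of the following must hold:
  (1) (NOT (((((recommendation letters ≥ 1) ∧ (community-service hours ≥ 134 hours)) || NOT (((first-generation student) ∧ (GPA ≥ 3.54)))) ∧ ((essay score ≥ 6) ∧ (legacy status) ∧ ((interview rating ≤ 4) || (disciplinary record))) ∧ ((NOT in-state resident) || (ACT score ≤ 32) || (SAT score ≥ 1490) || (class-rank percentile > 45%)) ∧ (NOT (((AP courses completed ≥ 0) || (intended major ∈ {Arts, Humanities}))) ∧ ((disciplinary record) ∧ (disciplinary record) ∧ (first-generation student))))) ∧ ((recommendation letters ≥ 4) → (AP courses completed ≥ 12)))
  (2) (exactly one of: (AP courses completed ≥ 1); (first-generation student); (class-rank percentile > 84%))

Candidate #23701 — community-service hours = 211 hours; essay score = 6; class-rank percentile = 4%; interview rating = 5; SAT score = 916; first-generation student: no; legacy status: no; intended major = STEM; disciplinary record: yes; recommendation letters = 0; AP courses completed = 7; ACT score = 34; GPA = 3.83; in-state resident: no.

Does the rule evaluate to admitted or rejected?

Atomic conditions:
  recommendation letters ≥ 1: 0 ≥ 1 is false
  community-service hours ≥ 134 hours: 211 ≥ 134 is true
  first-generation student: no → false
  GPA ≥ 3.54: 3.83 ≥ 3.54 is true
  essay score ≥ 6: 6 ≥ 6 is true
  legacy status: no → false
  interview rating ≤ 4: 5 ≤ 4 is false
  disciplinary record: yes → true
  NOT in-state resident: no → true
  ACT score ≤ 32: 34 ≤ 32 is false
  SAT score ≥ 1490: 916 ≥ 1490 is false
  class-rank percentile > 45%: 4 > 45 is false
  AP courses completed ≥ 0: 7 ≥ 0 is true
  intended major ∈ {Arts, Humanities}: STEM is not in the set → false
  recommendation letters ≥ 4: 0 ≥ 4 is false
  AP courses completed ≥ 12: 7 ≥ 12 is false
  AP courses completed ≥ 1: 7 ≥ 1 is true
  class-rank percentile > 84%: 4 > 84 is false
Combine:
[1.1.1.1.1] false AND true = false
[1.1.1.1.2.1] false AND true = false
[1.1.1.1.2] NOT false = true
[1.1.1.1] false OR true = true
[1.1.1.2.3] false OR true = true
[1.1.1.2] true AND false AND true = false
[1.1.1.3] true OR false OR false OR false = true
[1.1.1.4.1.1] true OR false = true
[1.1.1.4.1] NOT true = false
[1.1.1.4.2] true AND true AND false = false
[1.1.1.4] false AND false = false
[1.1.1] true AND false AND true AND false = false
[1.1] NOT false = true
[1.2] false → false (antecedent false ⇒ implication holds) = true
[1] true AND true = true
[2] exactly-one(true, false, false) = true
[root] true AND true = true
Overall: true → admitted

Admitted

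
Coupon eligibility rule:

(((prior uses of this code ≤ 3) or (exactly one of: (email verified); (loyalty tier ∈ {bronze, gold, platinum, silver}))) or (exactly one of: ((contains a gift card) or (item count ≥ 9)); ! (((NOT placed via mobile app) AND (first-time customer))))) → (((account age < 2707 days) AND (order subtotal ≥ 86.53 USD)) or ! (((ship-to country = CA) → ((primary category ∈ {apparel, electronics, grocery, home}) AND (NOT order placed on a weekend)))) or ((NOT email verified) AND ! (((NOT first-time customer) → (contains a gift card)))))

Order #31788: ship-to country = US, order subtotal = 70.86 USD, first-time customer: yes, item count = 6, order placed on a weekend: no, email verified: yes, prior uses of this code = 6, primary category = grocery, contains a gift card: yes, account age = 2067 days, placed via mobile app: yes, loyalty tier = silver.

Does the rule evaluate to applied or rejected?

Atomic conditions:
  prior uses of this code ≤ 3: 6 ≤ 3 is false
  email verified: yes → true
  loyalty tier ∈ {bronze, gold, platinum, silver}: silver is in the set → true
  contains a gift card: yes → true
  item count ≥ 9: 6 ≥ 9 is false
  NOT placed via mobile app: yes → false
  first-time customer: yes → true
  account age < 2707 days: 2067 < 2707 is true
  order subtotal ≥ 86.53 USD: 70.86 ≥ 86.53 is false
  ship-to country = CA: US == CA is false
  primary category ∈ {apparel, electronics, grocery, home}: grocery is in the set → true
  NOT order placed on a weekend: no → true
  NOT email verified: yes → false
  NOT first-time customer: yes → false
Combine:
[1.1.2] exactly-one(true, true) = false
[1.1] false OR false = false
[1.2.1] true OR false = true
[1.2.2.1] false AND true = false
[1.2.2] NOT false = true
[1.2] exactly-one(true, true) = false
[1] false OR false = false
[2.1] true AND false = false
[2.2.1.2] true AND true = true
[2.2.1] false → true (antecedent false ⇒ implication holds) = true
[2.2] NOT true = false
[2.3.2.1] false → true (antecedent false ⇒ implication holds) = true
[2.3.2] NOT true = false
[2.3] false AND false = false
[2] false OR false OR false = false
[root] false → false (antecedent false ⇒ implication holds) = true
Overall: true → applied

Applied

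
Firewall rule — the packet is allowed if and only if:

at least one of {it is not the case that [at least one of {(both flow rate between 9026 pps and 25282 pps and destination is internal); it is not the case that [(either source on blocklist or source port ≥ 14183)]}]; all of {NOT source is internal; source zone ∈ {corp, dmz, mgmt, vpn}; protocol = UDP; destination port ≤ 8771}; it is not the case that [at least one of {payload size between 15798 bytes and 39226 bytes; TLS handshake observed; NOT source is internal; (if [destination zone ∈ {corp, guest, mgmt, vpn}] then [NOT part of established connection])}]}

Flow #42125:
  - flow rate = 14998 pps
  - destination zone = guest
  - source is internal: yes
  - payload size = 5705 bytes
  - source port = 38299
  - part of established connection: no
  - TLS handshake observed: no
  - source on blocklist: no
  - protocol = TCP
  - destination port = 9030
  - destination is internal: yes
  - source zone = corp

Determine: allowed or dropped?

Atomic conditions:
  flow rate between 9026 pps and 25282 pps: 14998 in [9026, 25282] is true
  destination is internal: yes → true
  source on blocklist: no → false
  source port ≥ 14183: 38299 ≥ 14183 is true
  NOT source is internal: yes → false
  source zone ∈ {corp, dmz, mgmt, vpn}: corp is in the set → true
  protocol = UDP: TCP == UDP is false
  destination port ≤ 8771: 9030 ≤ 8771 is false
  payload size between 15798 bytes and 39226 bytes: 5705 in [15798, 39226] is false
  TLS handshake observed: no → false
  destination zone ∈ {corp, guest, mgmt, vpn}: guest is in the set → true
  NOT part of established connection: no → true
Combine:
[1.1.1] true AND true = true
[1.1.2.1] false OR true = true
[1.1.2] NOT true = false
[1.1] true OR false = true
[1] NOT true = false
[2] false AND true AND false AND false = false
[3.1.4] true → true = true
[3.1] false OR false OR false OR true = true
[3] NOT true = false
[root] false OR false OR false = false
Overall: false → dropped

Dropped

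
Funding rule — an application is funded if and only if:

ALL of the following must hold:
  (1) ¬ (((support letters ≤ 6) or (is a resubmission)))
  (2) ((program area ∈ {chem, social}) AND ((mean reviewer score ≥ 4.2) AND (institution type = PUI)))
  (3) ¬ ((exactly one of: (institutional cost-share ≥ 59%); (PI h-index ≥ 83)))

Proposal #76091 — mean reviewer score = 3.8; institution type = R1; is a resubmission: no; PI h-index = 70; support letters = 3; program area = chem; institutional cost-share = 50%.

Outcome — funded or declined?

Atomic conditions:
  support letters ≤ 6: 3 ≤ 6 is true
  is a resubmission: no → false
  program area ∈ {chem, social}: chem is in the set → true
  mean reviewer score ≥ 4.2: 3.8 ≥ 4.2 is false
  institution type = PUI: R1 == PUI is false
  institutional cost-share ≥ 59%: 50 ≥ 59 is false
  PI h-index ≥ 83: 70 ≥ 83 is false
Combine:
[1.1] true OR false = true
[1] NOT true = false
[2.2] false AND false = false
[2] true AND false = false
[3.1] exactly-one(false, false) = false
[3] NOT false = true
[root] false AND false AND true = false
Overall: false → declined

Declined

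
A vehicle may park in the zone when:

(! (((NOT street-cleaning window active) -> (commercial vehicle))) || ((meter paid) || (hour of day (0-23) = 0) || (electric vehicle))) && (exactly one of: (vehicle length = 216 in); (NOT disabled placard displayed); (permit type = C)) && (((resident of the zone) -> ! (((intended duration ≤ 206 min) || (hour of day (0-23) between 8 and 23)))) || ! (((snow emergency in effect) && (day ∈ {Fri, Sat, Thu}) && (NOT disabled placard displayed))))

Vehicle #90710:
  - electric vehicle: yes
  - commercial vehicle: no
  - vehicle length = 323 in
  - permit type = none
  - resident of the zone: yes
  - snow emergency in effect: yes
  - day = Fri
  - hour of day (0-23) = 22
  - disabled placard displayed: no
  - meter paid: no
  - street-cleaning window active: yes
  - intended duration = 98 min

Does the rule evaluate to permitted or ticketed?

Atomic conditions:
  NOT street-cleaning window active: yes → false
  commercial vehicle: no → false
  meter paid: no → false
  hour of day (0-23) = 0: 22 == 0 is false
  electric vehicle: yes → true
  vehicle length = 216 in: 323 == 216 is false
  NOT disabled placard displayed: no → true
  permit type = C: none == C is false
  resident of the zone: yes → true
  intended duration ≤ 206 min: 98 ≤ 206 is true
  hour of day (0-23) between 8 and 23: 22 in [8, 23] is true
  snow emergency in effect: yes → true
  day ∈ {Fri, Sat, Thu}: Fri is in the set → true
Combine:
[1.1.1] false → false (antecedent false ⇒ implication holds) = true
[1.1] NOT true = false
[1.2] false OR false OR true = true
[1] false OR true = true
[2] exactly-one(false, true, false) = true
[3.1.2.1] true OR true = true
[3.1.2] NOT true = false
[3.1] true → false = false
[3.2.1] true AND true AND true = true
[3.2] NOT true = false
[3] false OR false = false
[root] true AND true AND false = false
Overall: false → ticketed

Ticketed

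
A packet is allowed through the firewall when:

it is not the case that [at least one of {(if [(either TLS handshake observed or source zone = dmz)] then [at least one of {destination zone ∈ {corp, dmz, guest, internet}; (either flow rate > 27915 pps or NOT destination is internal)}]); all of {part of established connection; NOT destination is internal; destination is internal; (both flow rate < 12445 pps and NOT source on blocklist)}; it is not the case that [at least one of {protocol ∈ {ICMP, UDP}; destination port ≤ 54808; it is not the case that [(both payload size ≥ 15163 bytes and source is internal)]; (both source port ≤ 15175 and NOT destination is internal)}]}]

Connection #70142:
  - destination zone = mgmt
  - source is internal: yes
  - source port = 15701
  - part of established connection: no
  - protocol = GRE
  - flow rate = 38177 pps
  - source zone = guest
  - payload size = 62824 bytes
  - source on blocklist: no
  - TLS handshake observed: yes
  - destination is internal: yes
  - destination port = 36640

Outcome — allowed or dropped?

Atomic conditions:
  TLS handshake observed: yes → true
  source zone = dmz: guest == dmz is false
  destination zone ∈ {corp, dmz, guest, internet}: mgmt is not in the set → false
  flow rate > 27915 pps: 38177 > 27915 is true
  NOT destination is internal: yes → false
  part of established connection: no → false
  destination is internal: yes → true
  flow rate < 12445 pps: 38177 < 12445 is false
  NOT source on blocklist: no → true
  protocol ∈ {ICMP, UDP}: GRE is not in the set → false
  destination port ≤ 54808: 36640 ≤ 54808 is true
  payload size ≥ 15163 bytes: 62824 ≥ 15163 is true
  source is internal: yes → true
  source port ≤ 15175: 15701 ≤ 15175 is false
Combine:
[1.1.1] true OR false = true
[1.1.2.2] true OR false = true
[1.1.2] false OR true = true
[1.1] true → true = true
[1.2.4] false AND true = false
[1.2] false AND false AND true AND false = false
[1.3.1.3.1] true AND true = true
[1.3.1.3] NOT true = false
[1.3.1.4] false AND false = false
[1.3.1] false OR true OR false OR false = true
[1.3] NOT true = false
[1] true OR false OR false = true
[root] NOT true = false
Overall: false → dropped

Dropped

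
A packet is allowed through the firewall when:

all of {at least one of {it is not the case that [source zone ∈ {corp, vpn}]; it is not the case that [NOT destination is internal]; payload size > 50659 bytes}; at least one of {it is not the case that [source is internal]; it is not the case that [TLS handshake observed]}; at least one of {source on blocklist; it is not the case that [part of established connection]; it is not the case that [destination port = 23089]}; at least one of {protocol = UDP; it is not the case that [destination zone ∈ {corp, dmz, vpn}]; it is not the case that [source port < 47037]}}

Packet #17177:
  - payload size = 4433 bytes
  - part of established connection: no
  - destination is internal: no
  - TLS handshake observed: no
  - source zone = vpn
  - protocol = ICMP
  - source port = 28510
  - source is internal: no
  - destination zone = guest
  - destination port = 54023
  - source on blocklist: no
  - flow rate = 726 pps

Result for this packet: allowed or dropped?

Atomic conditions:
  source zone ∈ {corp, vpn}: vpn is in the set → true
  NOT destination is internal: no → true
  payload size > 50659 bytes: 4433 > 50659 is false
  source is internal: no → false
  TLS handshake observed: no → false
  source on blocklist: no → false
  part of established connection: no → false
  destination port = 23089: 54023 == 23089 is false
  protocol = UDP: ICMP == UDP is false
  destination zone ∈ {corp, dmz, vpn}: guest is not in the set → false
  source port < 47037: 28510 < 47037 is true
Combine:
[1.1] NOT true = false
[1.2] NOT true = false
[1] false OR false OR false = false
[2.1] NOT false = true
[2.2] NOT false = true
[2] true OR true = true
[3.2] NOT false = true
[3.3] NOT false = true
[3] false OR true OR true = true
[4.2] NOT false = true
[4.3] NOT true = false
[4] false OR true OR false = true
[root] false AND true AND true AND true = false
Overall: false → dropped

Dropped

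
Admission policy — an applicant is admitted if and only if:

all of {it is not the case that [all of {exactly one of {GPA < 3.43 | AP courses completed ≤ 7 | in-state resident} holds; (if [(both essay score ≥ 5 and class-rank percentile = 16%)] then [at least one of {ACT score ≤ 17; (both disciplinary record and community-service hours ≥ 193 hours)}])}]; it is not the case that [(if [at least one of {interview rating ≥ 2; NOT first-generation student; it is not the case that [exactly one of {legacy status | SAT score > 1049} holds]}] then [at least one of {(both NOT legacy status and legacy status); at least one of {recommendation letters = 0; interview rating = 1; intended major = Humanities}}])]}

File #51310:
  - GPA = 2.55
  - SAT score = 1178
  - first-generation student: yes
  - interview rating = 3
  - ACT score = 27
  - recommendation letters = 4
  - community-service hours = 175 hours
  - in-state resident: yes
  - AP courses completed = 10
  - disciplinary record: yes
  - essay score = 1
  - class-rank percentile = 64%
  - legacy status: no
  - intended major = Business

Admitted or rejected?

Atomic conditions:
  GPA < 3.43: 2.55 < 3.43 is true
  AP courses completed ≤ 7: 10 ≤ 7 is false
  in-state resident: yes → true
  essay score ≥ 5: 1 ≥ 5 is false
  class-rank percentile = 16%: 64 == 16 is false
  ACT score ≤ 17: 27 ≤ 17 is false
  disciplinary record: yes → true
  community-service hours ≥ 193 hours: 175 ≥ 193 is false
  interview rating ≥ 2: 3 ≥ 2 is true
  NOT first-generation student: yes → false
  legacy status: no → false
  SAT score > 1049: 1178 > 1049 is true
  NOT legacy status: no → true
  recommendation letters = 0: 4 == 0 is false
  interview rating = 1: 3 == 1 is false
  intended major = Humanities: Business == Humanities is false
Combine:
[1.1.1] exactly-one(true, false, true) = false
[1.1.2.1] false AND false = false
[1.1.2.2.2] true AND false = false
[1.1.2.2] false OR false = false
[1.1.2] false → false (antecedent false ⇒ implication holds) = true
[1.1] false AND true = false
[1] NOT false = true
[2.1.1.3.1] exactly-one(false, true) = true
[2.1.1.3] NOT true = false
[2.1.1] true OR false OR false = true
[2.1.2.1] true AND false = false
[2.1.2.2] false OR false OR false = false
[2.1.2] false OR false = false
[2.1] true → false = false
[2] NOT false = true
[root] true AND true = true
Overall: true → admitted

Admitted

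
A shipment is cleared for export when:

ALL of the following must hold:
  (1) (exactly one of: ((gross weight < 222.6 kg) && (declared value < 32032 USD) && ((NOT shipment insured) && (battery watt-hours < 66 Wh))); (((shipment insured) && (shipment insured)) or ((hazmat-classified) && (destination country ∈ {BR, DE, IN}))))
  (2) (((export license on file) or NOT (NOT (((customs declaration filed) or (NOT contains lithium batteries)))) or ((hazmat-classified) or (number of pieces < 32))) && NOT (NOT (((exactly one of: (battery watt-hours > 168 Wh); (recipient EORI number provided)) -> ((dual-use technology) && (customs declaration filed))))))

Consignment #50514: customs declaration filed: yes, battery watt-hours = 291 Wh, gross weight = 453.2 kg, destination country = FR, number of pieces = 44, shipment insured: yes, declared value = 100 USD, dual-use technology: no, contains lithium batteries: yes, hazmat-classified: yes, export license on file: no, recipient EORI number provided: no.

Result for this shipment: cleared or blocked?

Blocked

Atomic conditions:
  gross weight < 222.6 kg: 453.2 < 222.6 is false
  declared value < 32032 USD: 100 < 32032 is true
  NOT shipment insured: yes → false
  battery watt-hours < 66 Wh: 291 < 66 is false
  shipment insured: yes → true
  hazmat-classified: yes → true
  destination country ∈ {BR, DE, IN}: FR is not in the set → false
  export license on file: no → false
  customs declaration filed: yes → true
  NOT contains lithium batteries: yes → false
  number of pieces < 32: 44 < 32 is false
  battery watt-hours > 168 Wh: 291 > 168 is true
  recipient EORI number provided: no → false
  dual-use technology: no → false
Combine:
[1.1.3] false AND false = false
[1.1] false AND true AND false = false
[1.2.1] true AND true = true
[1.2.2] true AND false = false
[1.2] true OR false = true
[1] exactly-one(false, true) = true
[2.1.2.1.1] true OR false = true
[2.1.2.1] NOT true = false
[2.1.2] NOT false = true
[2.1.3] true OR false = true
[2.1] false OR true OR true = true
[2.2.1.1.1] exactly-one(true, false) = true
[2.2.1.1.2] false AND true = false
[2.2.1.1] true → false = false
[2.2.1] NOT false = true
[2.2] NOT true = false
[2] true AND false = false
[root] true AND false = false
Overall: false → blocked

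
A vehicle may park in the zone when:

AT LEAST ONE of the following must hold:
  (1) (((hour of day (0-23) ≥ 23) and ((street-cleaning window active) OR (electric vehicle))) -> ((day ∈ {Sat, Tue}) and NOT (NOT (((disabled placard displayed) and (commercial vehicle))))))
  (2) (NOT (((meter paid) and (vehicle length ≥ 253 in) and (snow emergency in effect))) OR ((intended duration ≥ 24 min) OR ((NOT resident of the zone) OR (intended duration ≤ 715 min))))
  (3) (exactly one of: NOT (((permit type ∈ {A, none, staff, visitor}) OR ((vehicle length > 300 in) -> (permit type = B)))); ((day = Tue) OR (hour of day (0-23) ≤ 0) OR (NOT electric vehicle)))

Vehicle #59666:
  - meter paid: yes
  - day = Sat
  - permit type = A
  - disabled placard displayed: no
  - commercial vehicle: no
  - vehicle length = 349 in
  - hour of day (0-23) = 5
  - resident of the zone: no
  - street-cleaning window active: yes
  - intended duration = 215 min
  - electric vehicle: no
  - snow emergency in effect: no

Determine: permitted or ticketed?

Atomic conditions:
  hour of day (0-23) ≥ 23: 5 ≥ 23 is false
  street-cleaning window active: yes → true
  electric vehicle: no → false
  day ∈ {Sat, Tue}: Sat is in the set → true
  disabled placard displayed: no → false
  commercial vehicle: no → false
  meter paid: yes → true
  vehicle length ≥ 253 in: 349 ≥ 253 is true
  snow emergency in effect: no → false
  intended duration ≥ 24 min: 215 ≥ 24 is true
  NOT resident of the zone: no → true
  intended duration ≤ 715 min: 215 ≤ 715 is true
  permit type ∈ {A, none, staff, visitor}: A is in the set → true
  vehicle length > 300 in: 349 > 300 is true
  permit type = B: A == B is false
  day = Tue: Sat == Tue is false
  hour of day (0-23) ≤ 0: 5 ≤ 0 is false
  NOT electric vehicle: no → true
Combine:
[1.1.2] true OR false = true
[1.1] false AND true = false
[1.2.2.1.1] false AND false = false
[1.2.2.1] NOT false = true
[1.2.2] NOT true = false
[1.2] true AND false = false
[1] false → false (antecedent false ⇒ implication holds) = true
[2.1.1] true AND true AND false = false
[2.1] NOT false = true
[2.2.2] true OR true = true
[2.2] true OR true = true
[2] true OR true = true
[3.1.1.2] true → false = false
[3.1.1] true OR false = true
[3.1] NOT true = false
[3.2] false OR false OR true = true
[3] exactly-one(false, true) = true
[root] true OR true OR true = true
Overall: true → permitted

Permitted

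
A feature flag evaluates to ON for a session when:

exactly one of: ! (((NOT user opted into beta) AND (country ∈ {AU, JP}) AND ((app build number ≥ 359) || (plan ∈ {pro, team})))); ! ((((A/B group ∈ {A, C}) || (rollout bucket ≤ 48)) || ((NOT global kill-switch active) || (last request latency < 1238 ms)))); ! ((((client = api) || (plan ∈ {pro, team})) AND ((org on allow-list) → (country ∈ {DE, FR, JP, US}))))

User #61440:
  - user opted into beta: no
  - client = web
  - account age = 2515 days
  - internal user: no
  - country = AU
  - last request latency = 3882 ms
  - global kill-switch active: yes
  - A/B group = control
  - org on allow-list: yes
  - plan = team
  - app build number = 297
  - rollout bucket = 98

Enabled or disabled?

Atomic conditions:
  NOT user opted into beta: no → true
  country ∈ {AU, JP}: AU is in the set → true
  app build number ≥ 359: 297 ≥ 359 is false
  plan ∈ {pro, team}: team is in the set → true
  A/B group ∈ {A, C}: control is not in the set → false
  rollout bucket ≤ 48: 98 ≤ 48 is false
  NOT global kill-switch active: yes → false
  last request latency < 1238 ms: 3882 < 1238 is false
  client = api: web == api is false
  org on allow-list: yes → true
  country ∈ {DE, FR, JP, US}: AU is not in the set → false
Combine:
[1.1.3] false OR true = true
[1.1] true AND true AND true = true
[1] NOT true = false
[2.1.1] false OR false = false
[2.1.2] false OR false = false
[2.1] false OR false = false
[2] NOT false = true
[3.1.1] false OR true = true
[3.1.2] true → false = false
[3.1] true AND false = false
[3] NOT false = true
[root] exactly-one(false, true, true) = false
Overall: false → disabled

Disabled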